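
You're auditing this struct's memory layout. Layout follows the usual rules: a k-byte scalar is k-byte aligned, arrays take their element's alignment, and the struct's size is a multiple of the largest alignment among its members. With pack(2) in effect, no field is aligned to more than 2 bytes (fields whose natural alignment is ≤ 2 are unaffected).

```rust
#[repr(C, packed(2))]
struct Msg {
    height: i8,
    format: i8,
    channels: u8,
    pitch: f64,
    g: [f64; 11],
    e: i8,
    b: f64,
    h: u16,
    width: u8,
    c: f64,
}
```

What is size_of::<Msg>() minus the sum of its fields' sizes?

3

height at 0 (size 1, align 1) → ends 1
format at 1 (size 1, align 1) → ends 2
channels at 2 (size 1, align 1) → ends 3
pad 1 to align 2 for pitch
pitch at 4 (size 8, align 2) → ends 12
g at 12 (size 88, align 2) → ends 100
e at 100 (size 1, align 1) → ends 101
pad 1 to align 2 for b
b at 102 (size 8, align 2) → ends 110
h at 110 (size 2, align 2) → ends 112
width at 112 (size 1, align 1) → ends 113
pad 1 to align 2 for c
c at 114 (size 8, align 2) → ends 122
total 122 bytes, alignment 2
data bytes 119, size 122 → padding 3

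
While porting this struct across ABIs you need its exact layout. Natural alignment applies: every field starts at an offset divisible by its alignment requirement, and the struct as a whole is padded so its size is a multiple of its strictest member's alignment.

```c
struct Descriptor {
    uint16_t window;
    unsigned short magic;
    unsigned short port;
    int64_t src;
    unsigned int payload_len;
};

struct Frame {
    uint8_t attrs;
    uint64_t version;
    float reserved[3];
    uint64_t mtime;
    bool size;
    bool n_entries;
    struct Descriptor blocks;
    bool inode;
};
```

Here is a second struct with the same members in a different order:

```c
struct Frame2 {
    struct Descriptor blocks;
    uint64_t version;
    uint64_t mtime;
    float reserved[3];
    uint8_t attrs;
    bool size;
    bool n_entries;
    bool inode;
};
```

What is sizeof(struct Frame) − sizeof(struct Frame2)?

Descriptor: window at 0 (size 2, align 2) → ends 2; magic at 2 (size 2, align 2) → ends 4; port at 4 (size 2, align 2) → ends 6; pad 2 to align 8 for src; src at 8 (size 8, align 8) → ends 16; payload_len at 16 (size 4, align 4) → ends 20; tail pad 4 to reach multiple of 8; total 24 bytes, alignment 8
attrs at 0 (size 1, align 1) → ends 1
pad 7 to align 8 for version
version at 8 (size 8, align 8) → ends 16
reserved at 16 (size 12, align 4) → ends 28
pad 4 to align 8 for mtime
mtime at 32 (size 8, align 8) → ends 40
size at 40 (size 1, align 1) → ends 41
n_entries at 41 (size 1, align 1) → ends 42
pad 6 to align 8 for blocks
blocks at 48 (size 24, align 8) → ends 72
inode at 72 (size 1, align 1) → ends 73
tail pad 7 to reach multiple of 8
total 80 bytes, alignment 8
— Frame2 —
blocks at 0 (size 24, align 8) → ends 24
version at 24 (size 8, align 8) → ends 32
mtime at 32 (size 8, align 8) → ends 40
reserved at 40 (size 12, align 4) → ends 52
attrs at 52 (size 1, align 1) → ends 53
size at 53 (size 1, align 1) → ends 54
n_entries at 54 (size 1, align 1) → ends 55
inode at 55 (size 1, align 1) → ends 56
total 56 bytes, alignment 8
80 − 56 = 24

24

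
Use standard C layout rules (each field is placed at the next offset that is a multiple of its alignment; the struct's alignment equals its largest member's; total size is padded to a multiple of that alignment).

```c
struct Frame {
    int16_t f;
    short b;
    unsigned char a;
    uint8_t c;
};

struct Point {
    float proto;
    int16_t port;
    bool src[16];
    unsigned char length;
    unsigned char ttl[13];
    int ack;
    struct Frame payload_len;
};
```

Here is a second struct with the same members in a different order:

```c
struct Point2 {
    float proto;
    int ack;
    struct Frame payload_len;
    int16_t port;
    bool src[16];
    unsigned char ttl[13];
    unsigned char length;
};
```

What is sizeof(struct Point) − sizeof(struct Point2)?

Frame: 0..2  f  (2B, 2-aligned); 2..4  b  (2B, 2-aligned); 4..5  a  (1B, 1-aligned); 5..6  c  (1B, 1-aligned); sizeof = 6, alignof = 2
0..4  proto  (4B, 4-aligned)
4..6  port  (2B, 2-aligned)
6..22  src  (16B, 1-aligned)
22..23  length  (1B, 1-aligned)
23..36  ttl  (13B, 1-aligned)
36..40  ack  (4B, 4-aligned)
40..46  payload_len  (6B, 2-aligned)
46..48  -- tail padding (2B)
sizeof = 48, alignof = 4
— Point2 —
0..4  proto  (4B, 4-aligned)
4..8  ack  (4B, 4-aligned)
8..14  payload_len  (6B, 2-aligned)
14..16  port  (2B, 2-aligned)
16..32  src  (16B, 1-aligned)
32..45  ttl  (13B, 1-aligned)
45..46  length  (1B, 1-aligned)
46..48  -- tail padding (2B)
sizeof = 48, alignof = 4
48 − 48 = 0

0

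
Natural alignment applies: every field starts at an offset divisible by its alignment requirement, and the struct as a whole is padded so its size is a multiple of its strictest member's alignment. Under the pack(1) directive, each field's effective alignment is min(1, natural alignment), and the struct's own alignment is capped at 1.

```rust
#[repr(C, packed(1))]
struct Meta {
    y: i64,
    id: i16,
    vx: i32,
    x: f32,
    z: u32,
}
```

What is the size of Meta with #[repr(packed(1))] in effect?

22

@0: y [8B, align 1] → 8
@8: id [2B, align 1] → 10
@10: vx [4B, align 1] → 14
@14: x [4B, align 1] → 18
@18: z [4B, align 1] → 22
size 22, align 1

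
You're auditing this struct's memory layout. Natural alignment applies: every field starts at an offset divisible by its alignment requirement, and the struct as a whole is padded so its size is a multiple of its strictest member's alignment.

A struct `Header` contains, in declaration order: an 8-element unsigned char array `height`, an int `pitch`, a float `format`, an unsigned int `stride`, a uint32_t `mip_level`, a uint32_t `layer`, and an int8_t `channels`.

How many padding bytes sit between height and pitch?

0..8  height  (8B, 1-aligned)
8..12  pitch  (4B, 4-aligned)

0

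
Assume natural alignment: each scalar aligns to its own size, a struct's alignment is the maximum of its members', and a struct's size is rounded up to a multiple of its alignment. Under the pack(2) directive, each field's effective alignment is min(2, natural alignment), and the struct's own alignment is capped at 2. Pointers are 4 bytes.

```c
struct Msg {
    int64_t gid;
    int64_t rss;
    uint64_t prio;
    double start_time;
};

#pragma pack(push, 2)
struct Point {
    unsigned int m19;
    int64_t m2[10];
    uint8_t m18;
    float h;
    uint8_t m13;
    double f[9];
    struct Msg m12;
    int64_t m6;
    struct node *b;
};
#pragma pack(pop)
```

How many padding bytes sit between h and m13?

0

Msg: @0: gid [8B, align 8] → 8; @8: rss [8B, align 8] → 16; @16: prio [8B, align 8] → 24; @24: start_time [8B, align 8] → 32; size 32, align 8
@0: m19 [4B, align 2] → 4
@4: m2 [80B, align 2] → 84
@84: m18 [1B, align 1] → 85
+1 pad (align 2)
@86: h [4B, align 2] → 90
@90: m13 [1B, align 1] → 91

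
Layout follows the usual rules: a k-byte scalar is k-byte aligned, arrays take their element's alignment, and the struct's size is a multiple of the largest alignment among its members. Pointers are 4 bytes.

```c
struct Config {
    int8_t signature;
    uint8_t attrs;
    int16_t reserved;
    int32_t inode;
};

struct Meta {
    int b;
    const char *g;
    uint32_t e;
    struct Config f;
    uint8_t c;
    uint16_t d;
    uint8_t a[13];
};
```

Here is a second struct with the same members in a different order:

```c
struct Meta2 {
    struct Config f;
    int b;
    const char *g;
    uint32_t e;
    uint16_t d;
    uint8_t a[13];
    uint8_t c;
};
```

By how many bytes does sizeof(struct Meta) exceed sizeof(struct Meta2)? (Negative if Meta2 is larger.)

Config: signature at 0 (size 1, align 1) → ends 1; attrs at 1 (size 1, align 1) → ends 2; reserved at 2 (size 2, align 2) → ends 4; inode at 4 (size 4, align 4) → ends 8; total 8 bytes, alignment 4
b at 0 (size 4, align 4) → ends 4
g at 4 (size 4, align 4) → ends 8
e at 8 (size 4, align 4) → ends 12
f at 12 (size 8, align 4) → ends 20
c at 20 (size 1, align 1) → ends 21
pad 1 to align 2 for d
d at 22 (size 2, align 2) → ends 24
a at 24 (size 13, align 1) → ends 37
tail pad 3 to reach multiple of 4
total 40 bytes, alignment 4
— Meta2 —
f at 0 (size 8, align 4) → ends 8
b at 8 (size 4, align 4) → ends 12
g at 12 (size 4, align 4) → ends 16
e at 16 (size 4, align 4) → ends 20
d at 20 (size 2, align 2) → ends 22
a at 22 (size 13, align 1) → ends 35
c at 35 (size 1, align 1) → ends 36
total 36 bytes, alignment 4
40 − 36 = 4

4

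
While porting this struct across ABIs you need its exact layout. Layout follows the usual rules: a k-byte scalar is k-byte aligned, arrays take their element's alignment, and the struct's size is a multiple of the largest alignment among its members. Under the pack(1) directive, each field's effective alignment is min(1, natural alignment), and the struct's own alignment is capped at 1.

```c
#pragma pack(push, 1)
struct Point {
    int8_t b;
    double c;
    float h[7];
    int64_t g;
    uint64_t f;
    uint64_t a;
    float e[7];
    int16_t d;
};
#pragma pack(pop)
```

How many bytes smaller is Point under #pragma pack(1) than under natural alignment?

natural layout:
  b at 0 (size 1, align 1) → ends 1
  pad 7 to align 8 for c
  c at 8 (size 8, align 8) → ends 16
  h at 16 (size 28, align 4) → ends 44
  pad 4 to align 8 for g
  g at 48 (size 8, align 8) → ends 56
  f at 56 (size 8, align 8) → ends 64
  a at 64 (size 8, align 8) → ends 72
  e at 72 (size 28, align 4) → ends 100
  d at 100 (size 2, align 2) → ends 102
  tail pad 2 to reach multiple of 8
  total 104 bytes, alignment 8
packed(1) layout:
  b at 0 (size 1, align 1) → ends 1
  c at 1 (size 8, align 1) → ends 9
  h at 9 (size 28, align 1) → ends 37
  g at 37 (size 8, align 1) → ends 45
  f at 45 (size 8, align 1) → ends 53
  a at 53 (size 8, align 1) → ends 61
  e at 61 (size 28, align 1) → ends 89
  d at 89 (size 2, align 1) → ends 91
  total 91 bytes, alignment 1
104 − 91 = 13

13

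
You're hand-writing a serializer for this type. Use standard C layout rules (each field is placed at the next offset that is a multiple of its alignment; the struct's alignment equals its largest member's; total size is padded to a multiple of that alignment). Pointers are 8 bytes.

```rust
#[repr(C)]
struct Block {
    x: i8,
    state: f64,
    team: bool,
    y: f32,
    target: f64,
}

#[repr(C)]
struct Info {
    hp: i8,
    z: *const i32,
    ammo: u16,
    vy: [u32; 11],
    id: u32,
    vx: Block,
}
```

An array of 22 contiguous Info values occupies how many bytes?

2288

Block: 0..1  x  (1B, 1-aligned); 1..8  -- padding (7B); 8..16  state  (8B, 8-aligned); 16..17  team  (1B, 1-aligned); 17..20  -- padding (3B); 20..24  y  (4B, 4-aligned); 24..32  target  (8B, 8-aligned); sizeof = 32, alignof = 8
0..1  hp  (1B, 1-aligned)
1..8  -- padding (7B)
8..16  z  (8B, 8-aligned)
16..18  ammo  (2B, 2-aligned)
18..20  -- padding (2B)
20..64  vy  (44B, 4-aligned)
64..68  id  (4B, 4-aligned)
68..72  -- padding (4B)
72..104  vx  (32B, 8-aligned)
sizeof = 104, alignof = 8
array of 22: 22 × 104 = 2288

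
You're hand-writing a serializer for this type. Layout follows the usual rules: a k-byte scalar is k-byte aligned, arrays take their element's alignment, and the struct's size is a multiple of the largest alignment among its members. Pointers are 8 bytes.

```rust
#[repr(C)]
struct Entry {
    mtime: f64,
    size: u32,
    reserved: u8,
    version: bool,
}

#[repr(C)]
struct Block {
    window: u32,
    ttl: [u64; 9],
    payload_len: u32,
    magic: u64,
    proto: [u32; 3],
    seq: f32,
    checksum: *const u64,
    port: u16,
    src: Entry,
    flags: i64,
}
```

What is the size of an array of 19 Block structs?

2888

Entry: @0: mtime [8B, align 8] → 8; @8: size [4B, align 4] → 12; @12: reserved [1B, align 1] → 13; @13: version [1B, align 1] → 14; +2 tail pad (align 8); size 16, align 8
@0: window [4B, align 4] → 4
+4 pad (align 8)
@8: ttl [72B, align 8] → 80
@80: payload_len [4B, align 4] → 84
+4 pad (align 8)
@88: magic [8B, align 8] → 96
@96: proto [12B, align 4] → 108
@108: seq [4B, align 4] → 112
@112: checksum [8B, align 8] → 120
@120: port [2B, align 2] → 122
+6 pad (align 8)
@128: src [16B, align 8] → 144
@144: flags [8B, align 8] → 152
size 152, align 8
array of 19: 19 × 152 = 2888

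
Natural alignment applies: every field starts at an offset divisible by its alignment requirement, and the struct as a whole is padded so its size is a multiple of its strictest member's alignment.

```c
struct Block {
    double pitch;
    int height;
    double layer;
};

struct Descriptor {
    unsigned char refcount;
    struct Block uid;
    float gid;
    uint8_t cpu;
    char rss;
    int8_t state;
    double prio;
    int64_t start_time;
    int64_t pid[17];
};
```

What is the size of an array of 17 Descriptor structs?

Block: @0: pitch [8B, align 8] → 8; @8: height [4B, align 4] → 12; +4 pad (align 8); @16: layer [8B, align 8] → 24; size 24, align 8
@0: refcount [1B, align 1] → 1
+7 pad (align 8)
@8: uid [24B, align 8] → 32
@32: gid [4B, align 4] → 36
@36: cpu [1B, align 1] → 37
@37: rss [1B, align 1] → 38
@38: state [1B, align 1] → 39
+1 pad (align 8)
@40: prio [8B, align 8] → 48
@48: start_time [8B, align 8] → 56
@56: pid [136B, align 8] → 192
size 192, align 8
array of 17: 17 × 192 = 3264

3264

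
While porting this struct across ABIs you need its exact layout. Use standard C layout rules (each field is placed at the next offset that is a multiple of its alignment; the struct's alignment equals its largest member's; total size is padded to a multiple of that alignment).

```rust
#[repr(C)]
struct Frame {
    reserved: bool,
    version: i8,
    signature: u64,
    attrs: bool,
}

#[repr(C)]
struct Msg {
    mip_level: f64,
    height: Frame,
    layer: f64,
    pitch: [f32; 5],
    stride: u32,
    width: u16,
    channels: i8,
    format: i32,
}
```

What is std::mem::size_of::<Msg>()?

72 bytes

Frame: @0: reserved [1B, align 1] → 1; @1: version [1B, align 1] → 2; +6 pad (align 8); @8: signature [8B, align 8] → 16; @16: attrs [1B, align 1] → 17; +7 tail pad (align 8); size 24, align 8
@0: mip_level [8B, align 8] → 8
@8: height [24B, align 8] → 32
@32: layer [8B, align 8] → 40
@40: pitch [20B, align 4] → 60
@60: stride [4B, align 4] → 64
@64: width [2B, align 2] → 66
@66: channels [1B, align 1] → 67
+1 pad (align 4)
@68: format [4B, align 4] → 72
size 72, align 8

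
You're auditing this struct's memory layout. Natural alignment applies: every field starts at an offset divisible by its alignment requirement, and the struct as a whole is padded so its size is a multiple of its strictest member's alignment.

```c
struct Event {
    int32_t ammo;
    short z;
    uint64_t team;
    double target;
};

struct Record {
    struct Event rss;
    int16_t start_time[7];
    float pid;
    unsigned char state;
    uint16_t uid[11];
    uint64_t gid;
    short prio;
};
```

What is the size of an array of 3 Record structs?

Event: @0: ammo [4B, align 4] → 4; @4: z [2B, align 2] → 6; +2 pad (align 8); @8: team [8B, align 8] → 16; @16: target [8B, align 8] → 24; size 24, align 8
@0: rss [24B, align 8] → 24
@24: start_time [14B, align 2] → 38
+2 pad (align 4)
@40: pid [4B, align 4] → 44
@44: state [1B, align 1] → 45
+1 pad (align 2)
@46: uid [22B, align 2] → 68
+4 pad (align 8)
@72: gid [8B, align 8] → 80
@80: prio [2B, align 2] → 82
+6 tail pad (align 8)
size 88, align 8
array of 3: 3 × 88 = 264

264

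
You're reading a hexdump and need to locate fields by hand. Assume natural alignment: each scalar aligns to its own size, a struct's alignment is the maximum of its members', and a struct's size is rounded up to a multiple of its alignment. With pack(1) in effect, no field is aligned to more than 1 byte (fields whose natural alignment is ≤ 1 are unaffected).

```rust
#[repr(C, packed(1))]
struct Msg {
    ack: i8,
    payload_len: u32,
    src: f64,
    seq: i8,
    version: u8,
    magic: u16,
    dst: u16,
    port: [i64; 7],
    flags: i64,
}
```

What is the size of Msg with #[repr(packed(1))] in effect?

83

ack at 0 (size 1, align 1) → ends 1
payload_len at 1 (size 4, align 1) → ends 5
src at 5 (size 8, align 1) → ends 13
seq at 13 (size 1, align 1) → ends 14
version at 14 (size 1, align 1) → ends 15
magic at 15 (size 2, align 1) → ends 17
dst at 17 (size 2, align 1) → ends 19
port at 19 (size 56, align 1) → ends 75
flags at 75 (size 8, align 1) → ends 83
total 83 bytes, alignment 1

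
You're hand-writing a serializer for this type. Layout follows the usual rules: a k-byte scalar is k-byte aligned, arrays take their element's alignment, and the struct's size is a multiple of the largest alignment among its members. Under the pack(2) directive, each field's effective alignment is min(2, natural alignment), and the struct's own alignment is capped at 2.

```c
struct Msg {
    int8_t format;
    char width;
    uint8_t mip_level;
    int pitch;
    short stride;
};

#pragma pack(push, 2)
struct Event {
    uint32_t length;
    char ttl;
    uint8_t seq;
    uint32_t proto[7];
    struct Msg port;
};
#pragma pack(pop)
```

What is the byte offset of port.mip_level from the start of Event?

Msg: 0..1  format  (1B, 1-aligned); 1..2  width  (1B, 1-aligned); 2..3  mip_level  (1B, 1-aligned); 3..4  -- padding (1B); 4..8  pitch  (4B, 4-aligned); 8..10  stride  (2B, 2-aligned); 10..12  -- tail padding (2B); sizeof = 12, alignof = 4
0..4  length  (4B, 2-aligned)
4..5  ttl  (1B, 1-aligned)
5..6  seq  (1B, 1-aligned)
6..34  proto  (28B, 2-aligned)
34..46  port  (12B, 2-aligned)
within Msg: mip_level at 2
34 + 2 = 36

36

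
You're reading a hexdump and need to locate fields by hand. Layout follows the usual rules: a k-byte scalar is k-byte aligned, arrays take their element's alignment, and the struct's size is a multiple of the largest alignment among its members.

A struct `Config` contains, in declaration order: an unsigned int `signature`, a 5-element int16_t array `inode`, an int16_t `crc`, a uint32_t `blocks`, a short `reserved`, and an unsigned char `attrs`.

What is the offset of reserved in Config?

0..4  signature  (4B, 4-aligned)
4..14  inode  (10B, 2-aligned)
14..16  crc  (2B, 2-aligned)
16..20  blocks  (4B, 4-aligned)
20..22  reserved  (2B, 2-aligned)

20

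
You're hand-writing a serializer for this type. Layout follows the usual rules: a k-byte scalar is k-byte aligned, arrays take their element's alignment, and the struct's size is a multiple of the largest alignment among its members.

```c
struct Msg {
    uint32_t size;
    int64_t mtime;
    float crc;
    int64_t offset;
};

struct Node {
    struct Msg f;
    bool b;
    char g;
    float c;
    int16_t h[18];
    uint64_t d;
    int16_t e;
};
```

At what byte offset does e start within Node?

Msg: @0: size [4B, align 4] → 4; +4 pad (align 8); @8: mtime [8B, align 8] → 16; @16: crc [4B, align 4] → 20; +4 pad (align 8); @24: offset [8B, align 8] → 32; size 32, align 8
@0: f [32B, align 8] → 32
@32: b [1B, align 1] → 33
@33: g [1B, align 1] → 34
+2 pad (align 4)
@36: c [4B, align 4] → 40
@40: h [36B, align 2] → 76
+4 pad (align 8)
@80: d [8B, align 8] → 88
@88: e [2B, align 2] → 90

88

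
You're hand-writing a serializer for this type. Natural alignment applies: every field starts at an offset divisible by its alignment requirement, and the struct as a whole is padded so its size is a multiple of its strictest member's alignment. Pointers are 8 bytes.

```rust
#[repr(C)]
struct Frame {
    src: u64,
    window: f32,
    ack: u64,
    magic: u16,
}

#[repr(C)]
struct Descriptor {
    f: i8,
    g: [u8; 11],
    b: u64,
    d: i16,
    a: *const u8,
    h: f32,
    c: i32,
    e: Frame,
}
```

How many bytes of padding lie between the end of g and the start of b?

Frame: 0..8  src  (8B, 8-aligned); 8..12  window  (4B, 4-aligned); 12..16  -- padding (4B); 16..24  ack  (8B, 8-aligned); 24..26  magic  (2B, 2-aligned); 26..32  -- tail padding (6B); sizeof = 32, alignof = 8
0..1  f  (1B, 1-aligned)
1..12  g  (11B, 1-aligned)
12..16  -- padding (4B)
16..24  b  (8B, 8-aligned)

4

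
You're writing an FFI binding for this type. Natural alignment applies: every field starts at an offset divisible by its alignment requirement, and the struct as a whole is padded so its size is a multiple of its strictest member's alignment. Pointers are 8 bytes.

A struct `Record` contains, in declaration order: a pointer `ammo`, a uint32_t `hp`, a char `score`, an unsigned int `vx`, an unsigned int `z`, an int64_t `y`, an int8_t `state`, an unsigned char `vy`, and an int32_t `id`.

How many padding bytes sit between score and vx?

@0: ammo [8B, align 8] → 8
@8: hp [4B, align 4] → 12
@12: score [1B, align 1] → 13
+3 pad (align 4)
@16: vx [4B, align 4] → 20

3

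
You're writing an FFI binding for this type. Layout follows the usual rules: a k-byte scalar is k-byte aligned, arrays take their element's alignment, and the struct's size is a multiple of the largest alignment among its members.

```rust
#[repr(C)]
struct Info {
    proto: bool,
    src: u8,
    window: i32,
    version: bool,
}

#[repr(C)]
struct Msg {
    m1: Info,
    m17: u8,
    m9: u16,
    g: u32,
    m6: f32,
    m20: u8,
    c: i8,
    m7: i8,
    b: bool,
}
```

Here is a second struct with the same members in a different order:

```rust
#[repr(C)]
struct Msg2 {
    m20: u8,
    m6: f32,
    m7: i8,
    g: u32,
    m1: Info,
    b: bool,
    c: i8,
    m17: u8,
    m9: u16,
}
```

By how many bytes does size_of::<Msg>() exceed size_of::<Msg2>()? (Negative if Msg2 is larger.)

Info: @0: proto [1B, align 1] → 1; @1: src [1B, align 1] → 2; +2 pad (align 4); @4: window [4B, align 4] → 8; @8: version [1B, align 1] → 9; +3 tail pad (align 4); size 12, align 4
@0: m1 [12B, align 4] → 12
@12: m17 [1B, align 1] → 13
+1 pad (align 2)
@14: m9 [2B, align 2] → 16
@16: g [4B, align 4] → 20
@20: m6 [4B, align 4] → 24
@24: m20 [1B, align 1] → 25
@25: c [1B, align 1] → 26
@26: m7 [1B, align 1] → 27
@27: b [1B, align 1] → 28
size 28, align 4
— Msg2 —
@0: m20 [1B, align 1] → 1
+3 pad (align 4)
@4: m6 [4B, align 4] → 8
@8: m7 [1B, align 1] → 9
+3 pad (align 4)
@12: g [4B, align 4] → 16
@16: m1 [12B, align 4] → 28
@28: b [1B, align 1] → 29
@29: c [1B, align 1] → 30
@30: m17 [1B, align 1] → 31
+1 pad (align 2)
@32: m9 [2B, align 2] → 34
+2 tail pad (align 4)
size 36, align 4
28 − 36 = -8

-8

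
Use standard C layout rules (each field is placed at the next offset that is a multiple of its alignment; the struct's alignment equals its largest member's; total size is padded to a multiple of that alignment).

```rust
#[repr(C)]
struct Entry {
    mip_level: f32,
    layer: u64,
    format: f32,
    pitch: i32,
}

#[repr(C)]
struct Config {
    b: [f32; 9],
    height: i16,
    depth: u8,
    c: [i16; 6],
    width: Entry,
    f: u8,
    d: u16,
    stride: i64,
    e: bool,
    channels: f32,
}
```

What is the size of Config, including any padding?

104

Entry: @0: mip_level [4B, align 4] → 4; +4 pad (align 8); @8: layer [8B, align 8] → 16; @16: format [4B, align 4] → 20; @20: pitch [4B, align 4] → 24; size 24, align 8
@0: b [36B, align 4] → 36
@36: height [2B, align 2] → 38
@38: depth [1B, align 1] → 39
+1 pad (align 2)
@40: c [12B, align 2] → 52
+4 pad (align 8)
@56: width [24B, align 8] → 80
@80: f [1B, align 1] → 81
+1 pad (align 2)
@82: d [2B, align 2] → 84
+4 pad (align 8)
@88: stride [8B, align 8] → 96
@96: e [1B, align 1] → 97
+3 pad (align 4)
@100: channels [4B, align 4] → 104
size 104, align 8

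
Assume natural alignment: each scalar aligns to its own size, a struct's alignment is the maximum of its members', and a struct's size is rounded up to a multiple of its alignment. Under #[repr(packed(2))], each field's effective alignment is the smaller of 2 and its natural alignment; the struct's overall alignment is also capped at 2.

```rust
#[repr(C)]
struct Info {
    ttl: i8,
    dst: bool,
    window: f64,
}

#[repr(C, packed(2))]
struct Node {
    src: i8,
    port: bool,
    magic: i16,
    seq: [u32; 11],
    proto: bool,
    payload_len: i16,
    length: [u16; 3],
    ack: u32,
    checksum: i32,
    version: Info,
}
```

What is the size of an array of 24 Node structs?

1968

Info: @0: ttl [1B, align 1] → 1; @1: dst [1B, align 1] → 2; +6 pad (align 8); @8: window [8B, align 8] → 16; size 16, align 8
@0: src [1B, align 1] → 1
@1: port [1B, align 1] → 2
@2: magic [2B, align 2] → 4
@4: seq [44B, align 2] → 48
@48: proto [1B, align 1] → 49
+1 pad (align 2)
@50: payload_len [2B, align 2] → 52
@52: length [6B, align 2] → 58
@58: ack [4B, align 2] → 62
@62: checksum [4B, align 2] → 66
@66: version [16B, align 2] → 82
size 82, align 2
array of 24: 24 × 82 = 1968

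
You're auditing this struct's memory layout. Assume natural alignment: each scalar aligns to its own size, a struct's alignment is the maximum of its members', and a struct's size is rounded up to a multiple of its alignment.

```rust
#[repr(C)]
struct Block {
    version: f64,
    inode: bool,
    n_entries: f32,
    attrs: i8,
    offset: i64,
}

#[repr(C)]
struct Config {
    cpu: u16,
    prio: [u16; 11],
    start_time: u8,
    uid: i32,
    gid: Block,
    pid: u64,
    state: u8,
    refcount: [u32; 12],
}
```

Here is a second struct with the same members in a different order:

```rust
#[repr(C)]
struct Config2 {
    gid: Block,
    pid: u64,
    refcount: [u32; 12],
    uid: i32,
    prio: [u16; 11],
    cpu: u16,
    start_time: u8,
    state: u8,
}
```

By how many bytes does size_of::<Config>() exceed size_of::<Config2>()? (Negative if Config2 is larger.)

8

Block: version at 0 (size 8, align 8) → ends 8; inode at 8 (size 1, align 1) → ends 9; pad 3 to align 4 for n_entries; n_entries at 12 (size 4, align 4) → ends 16; attrs at 16 (size 1, align 1) → ends 17; pad 7 to align 8 for offset; offset at 24 (size 8, align 8) → ends 32; total 32 bytes, alignment 8
cpu at 0 (size 2, align 2) → ends 2
prio at 2 (size 22, align 2) → ends 24
start_time at 24 (size 1, align 1) → ends 25
pad 3 to align 4 for uid
uid at 28 (size 4, align 4) → ends 32
gid at 32 (size 32, align 8) → ends 64
pid at 64 (size 8, align 8) → ends 72
state at 72 (size 1, align 1) → ends 73
pad 3 to align 4 for refcount
refcount at 76 (size 48, align 4) → ends 124
tail pad 4 to reach multiple of 8
total 128 bytes, alignment 8
— Config2 —
gid at 0 (size 32, align 8) → ends 32
pid at 32 (size 8, align 8) → ends 40
refcount at 40 (size 48, align 4) → ends 88
uid at 88 (size 4, align 4) → ends 92
prio at 92 (size 22, align 2) → ends 114
cpu at 114 (size 2, align 2) → ends 116
start_time at 116 (size 1, align 1) → ends 117
state at 117 (size 1, align 1) → ends 118
tail pad 2 to reach multiple of 8
total 120 bytes, alignment 8
128 − 120 = 8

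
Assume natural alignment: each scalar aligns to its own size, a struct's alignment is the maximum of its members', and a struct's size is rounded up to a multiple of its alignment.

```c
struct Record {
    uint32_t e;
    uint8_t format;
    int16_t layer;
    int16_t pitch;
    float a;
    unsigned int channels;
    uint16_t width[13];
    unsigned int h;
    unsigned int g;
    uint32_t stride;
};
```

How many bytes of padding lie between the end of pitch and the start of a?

2

e at 0 (size 4, align 4) → ends 4
format at 4 (size 1, align 1) → ends 5
pad 1 to align 2 for layer
layer at 6 (size 2, align 2) → ends 8
pitch at 8 (size 2, align 2) → ends 10
pad 2 to align 4 for a
a at 12 (size 4, align 4) → ends 16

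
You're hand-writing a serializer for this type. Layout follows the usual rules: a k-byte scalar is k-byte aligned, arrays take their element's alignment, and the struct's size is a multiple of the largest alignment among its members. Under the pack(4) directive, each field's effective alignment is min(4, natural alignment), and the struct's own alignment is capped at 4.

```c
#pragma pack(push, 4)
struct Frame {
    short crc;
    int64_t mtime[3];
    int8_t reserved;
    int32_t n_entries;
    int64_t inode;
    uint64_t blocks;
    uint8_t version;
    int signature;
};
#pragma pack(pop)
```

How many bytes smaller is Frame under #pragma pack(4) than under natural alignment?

natural layout:
  crc at 0 (size 2, align 2) → ends 2
  pad 6 to align 8 for mtime
  mtime at 8 (size 24, align 8) → ends 32
  reserved at 32 (size 1, align 1) → ends 33
  pad 3 to align 4 for n_entries
  n_entries at 36 (size 4, align 4) → ends 40
  inode at 40 (size 8, align 8) → ends 48
  blocks at 48 (size 8, align 8) → ends 56
  version at 56 (size 1, align 1) → ends 57
  pad 3 to align 4 for signature
  signature at 60 (size 4, align 4) → ends 64
  total 64 bytes, alignment 8
packed(4) layout:
  crc at 0 (size 2, align 2) → ends 2
  pad 2 to align 4 for mtime
  mtime at 4 (size 24, align 4) → ends 28
  reserved at 28 (size 1, align 1) → ends 29
  pad 3 to align 4 for n_entries
  n_entries at 32 (size 4, align 4) → ends 36
  inode at 36 (size 8, align 4) → ends 44
  blocks at 44 (size 8, align 4) → ends 52
  version at 52 (size 1, align 1) → ends 53
  pad 3 to align 4 for signature
  signature at 56 (size 4, align 4) → ends 60
  total 60 bytes, alignment 4
64 − 60 = 4

4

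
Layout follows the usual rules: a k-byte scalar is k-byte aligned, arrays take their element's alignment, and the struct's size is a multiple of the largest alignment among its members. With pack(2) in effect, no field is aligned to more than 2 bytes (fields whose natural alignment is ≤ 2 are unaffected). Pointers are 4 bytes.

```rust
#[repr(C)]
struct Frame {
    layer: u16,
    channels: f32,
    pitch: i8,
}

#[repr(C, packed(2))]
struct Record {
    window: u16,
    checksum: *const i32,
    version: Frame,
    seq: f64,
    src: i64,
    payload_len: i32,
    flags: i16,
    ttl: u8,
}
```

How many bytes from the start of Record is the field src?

26

Frame: @0: layer [2B, align 2] → 2; +2 pad (align 4); @4: channels [4B, align 4] → 8; @8: pitch [1B, align 1] → 9; +3 tail pad (align 4); size 12, align 4
@0: window [2B, align 2] → 2
@2: checksum [4B, align 2] → 6
@6: version [12B, align 2] → 18
@18: seq [8B, align 2] → 26
@26: src [8B, align 2] → 34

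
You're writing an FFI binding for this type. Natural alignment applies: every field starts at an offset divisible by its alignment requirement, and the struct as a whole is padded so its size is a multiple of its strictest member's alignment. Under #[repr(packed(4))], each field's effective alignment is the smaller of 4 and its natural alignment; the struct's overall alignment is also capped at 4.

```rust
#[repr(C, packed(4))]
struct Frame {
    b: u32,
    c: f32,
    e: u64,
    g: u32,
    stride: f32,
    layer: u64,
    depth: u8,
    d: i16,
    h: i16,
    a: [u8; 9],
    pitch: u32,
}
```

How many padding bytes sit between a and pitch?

b at 0 (size 4, align 4) → ends 4
c at 4 (size 4, align 4) → ends 8
e at 8 (size 8, align 4) → ends 16
g at 16 (size 4, align 4) → ends 20
stride at 20 (size 4, align 4) → ends 24
layer at 24 (size 8, align 4) → ends 32
depth at 32 (size 1, align 1) → ends 33
pad 1 to align 2 for d
d at 34 (size 2, align 2) → ends 36
h at 36 (size 2, align 2) → ends 38
a at 38 (size 9, align 1) → ends 47
pad 1 to align 4 for pitch
pitch at 48 (size 4, align 4) → ends 52

1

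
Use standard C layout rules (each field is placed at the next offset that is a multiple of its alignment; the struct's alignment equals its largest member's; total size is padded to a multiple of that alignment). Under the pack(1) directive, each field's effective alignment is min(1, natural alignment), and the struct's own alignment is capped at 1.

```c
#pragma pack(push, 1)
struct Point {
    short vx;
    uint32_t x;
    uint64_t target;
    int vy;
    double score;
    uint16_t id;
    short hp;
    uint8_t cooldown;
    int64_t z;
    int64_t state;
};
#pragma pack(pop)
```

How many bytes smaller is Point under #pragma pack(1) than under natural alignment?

natural layout:
  @0: vx [2B, align 2] → 2
  +2 pad (align 4)
  @4: x [4B, align 4] → 8
  @8: target [8B, align 8] → 16
  @16: vy [4B, align 4] → 20
  +4 pad (align 8)
  @24: score [8B, align 8] → 32
  @32: id [2B, align 2] → 34
  @34: hp [2B, align 2] → 36
  @36: cooldown [1B, align 1] → 37
  +3 pad (align 8)
  @40: z [8B, align 8] → 48
  @48: state [8B, align 8] → 56
  size 56, align 8
packed(1) layout:
  @0: vx [2B, align 1] → 2
  @2: x [4B, align 1] → 6
  @6: target [8B, align 1] → 14
  @14: vy [4B, align 1] → 18
  @18: score [8B, align 1] → 26
  @26: id [2B, align 1] → 28
  @28: hp [2B, align 1] → 30
  @30: cooldown [1B, align 1] → 31
  @31: z [8B, align 1] → 39
  @39: state [8B, align 1] → 47
  size 47, align 1
56 − 47 = 9

9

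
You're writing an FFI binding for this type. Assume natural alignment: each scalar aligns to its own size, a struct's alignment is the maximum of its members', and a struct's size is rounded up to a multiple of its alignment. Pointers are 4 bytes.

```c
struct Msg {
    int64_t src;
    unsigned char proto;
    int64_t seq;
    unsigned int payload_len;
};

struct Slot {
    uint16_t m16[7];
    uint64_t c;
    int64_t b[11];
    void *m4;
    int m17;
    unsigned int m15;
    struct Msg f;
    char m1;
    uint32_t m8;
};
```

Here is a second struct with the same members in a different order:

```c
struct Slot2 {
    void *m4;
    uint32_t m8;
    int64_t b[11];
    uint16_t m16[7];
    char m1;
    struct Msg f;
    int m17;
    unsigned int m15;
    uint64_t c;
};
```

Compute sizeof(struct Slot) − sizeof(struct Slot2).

8

Msg: @0: src [8B, align 8] → 8; @8: proto [1B, align 1] → 9; +7 pad (align 8); @16: seq [8B, align 8] → 24; @24: payload_len [4B, align 4] → 28; +4 tail pad (align 8); size 32, align 8
@0: m16 [14B, align 2] → 14
+2 pad (align 8)
@16: c [8B, align 8] → 24
@24: b [88B, align 8] → 112
@112: m4 [4B, align 4] → 116
@116: m17 [4B, align 4] → 120
@120: m15 [4B, align 4] → 124
+4 pad (align 8)
@128: f [32B, align 8] → 160
@160: m1 [1B, align 1] → 161
+3 pad (align 4)
@164: m8 [4B, align 4] → 168
size 168, align 8
— Slot2 —
@0: m4 [4B, align 4] → 4
@4: m8 [4B, align 4] → 8
@8: b [88B, align 8] → 96
@96: m16 [14B, align 2] → 110
@110: m1 [1B, align 1] → 111
+1 pad (align 8)
@112: f [32B, align 8] → 144
@144: m17 [4B, align 4] → 148
@148: m15 [4B, align 4] → 152
@152: c [8B, align 8] → 160
size 160, align 8
168 − 160 = 8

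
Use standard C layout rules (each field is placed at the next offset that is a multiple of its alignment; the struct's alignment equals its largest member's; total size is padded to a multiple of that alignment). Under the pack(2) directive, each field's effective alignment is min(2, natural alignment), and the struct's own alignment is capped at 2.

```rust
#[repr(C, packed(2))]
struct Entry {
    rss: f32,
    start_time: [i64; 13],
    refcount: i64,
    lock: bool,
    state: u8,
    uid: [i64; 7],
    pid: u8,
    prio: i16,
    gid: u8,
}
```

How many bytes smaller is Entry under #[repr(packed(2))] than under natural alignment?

natural layout:
  @0: rss [4B, align 4] → 4
  +4 pad (align 8)
  @8: start_time [104B, align 8] → 112
  @112: refcount [8B, align 8] → 120
  @120: lock [1B, align 1] → 121
  @121: state [1B, align 1] → 122
  +6 pad (align 8)
  @128: uid [56B, align 8] → 184
  @184: pid [1B, align 1] → 185
  +1 pad (align 2)
  @186: prio [2B, align 2] → 188
  @188: gid [1B, align 1] → 189
  +3 tail pad (align 8)
  size 192, align 8
packed(2) layout:
  @0: rss [4B, align 2] → 4
  @4: start_time [104B, align 2] → 108
  @108: refcount [8B, align 2] → 116
  @116: lock [1B, align 1] → 117
  @117: state [1B, align 1] → 118
  @118: uid [56B, align 2] → 174
  @174: pid [1B, align 1] → 175
  +1 pad (align 2)
  @176: prio [2B, align 2] → 178
  @178: gid [1B, align 1] → 179
  +1 tail pad (align 2)
  size 180, align 2
192 − 180 = 12

12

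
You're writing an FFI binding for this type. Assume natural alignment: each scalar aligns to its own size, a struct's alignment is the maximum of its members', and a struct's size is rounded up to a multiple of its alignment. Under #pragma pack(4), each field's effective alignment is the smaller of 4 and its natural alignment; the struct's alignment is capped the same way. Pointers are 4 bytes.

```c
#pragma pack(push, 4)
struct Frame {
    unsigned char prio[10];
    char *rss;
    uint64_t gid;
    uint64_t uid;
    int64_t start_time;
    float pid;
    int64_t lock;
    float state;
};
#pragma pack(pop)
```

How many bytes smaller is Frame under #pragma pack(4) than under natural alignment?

8

natural layout:
  prio at 0 (size 10, align 1) → ends 10
  pad 2 to align 4 for rss
  rss at 12 (size 4, align 4) → ends 16
  gid at 16 (size 8, align 8) → ends 24
  uid at 24 (size 8, align 8) → ends 32
  start_time at 32 (size 8, align 8) → ends 40
  pid at 40 (size 4, align 4) → ends 44
  pad 4 to align 8 for lock
  lock at 48 (size 8, align 8) → ends 56
  state at 56 (size 4, align 4) → ends 60
  tail pad 4 to reach multiple of 8
  total 64 bytes, alignment 8
packed(4) layout:
  prio at 0 (size 10, align 1) → ends 10
  pad 2 to align 4 for rss
  rss at 12 (size 4, align 4) → ends 16
  gid at 16 (size 8, align 4) → ends 24
  uid at 24 (size 8, align 4) → ends 32
  start_time at 32 (size 8, align 4) → ends 40
  pid at 40 (size 4, align 4) → ends 44
  lock at 44 (size 8, align 4) → ends 52
  state at 52 (size 4, align 4) → ends 56
  total 56 bytes, alignment 4
64 − 56 = 8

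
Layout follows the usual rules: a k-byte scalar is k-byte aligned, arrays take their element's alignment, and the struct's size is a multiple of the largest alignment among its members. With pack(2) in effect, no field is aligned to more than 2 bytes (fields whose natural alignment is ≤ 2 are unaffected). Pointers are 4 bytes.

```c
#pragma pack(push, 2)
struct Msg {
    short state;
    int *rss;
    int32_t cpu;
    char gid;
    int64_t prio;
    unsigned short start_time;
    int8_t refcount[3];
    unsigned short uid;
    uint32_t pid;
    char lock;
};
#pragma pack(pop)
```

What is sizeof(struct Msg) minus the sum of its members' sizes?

@0: state [2B, align 2] → 2
@2: rss [4B, align 2] → 6
@6: cpu [4B, align 2] → 10
@10: gid [1B, align 1] → 11
+1 pad (align 2)
@12: prio [8B, align 2] → 20
@20: start_time [2B, align 2] → 22
@22: refcount [3B, align 1] → 25
+1 pad (align 2)
@26: uid [2B, align 2] → 28
@28: pid [4B, align 2] → 32
@32: lock [1B, align 1] → 33
+1 tail pad (align 2)
size 34, align 2
data bytes 31, size 34 → padding 3

3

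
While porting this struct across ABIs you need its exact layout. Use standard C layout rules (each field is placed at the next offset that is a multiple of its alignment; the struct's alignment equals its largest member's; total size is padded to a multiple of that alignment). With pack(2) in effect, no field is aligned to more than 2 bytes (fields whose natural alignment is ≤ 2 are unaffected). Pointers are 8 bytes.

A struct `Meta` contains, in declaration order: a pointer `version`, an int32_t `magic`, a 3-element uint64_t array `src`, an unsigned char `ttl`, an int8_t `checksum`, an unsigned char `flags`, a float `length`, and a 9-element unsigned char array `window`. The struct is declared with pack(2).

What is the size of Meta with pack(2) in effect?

0..8  version  (8B, 2-aligned)
8..12  magic  (4B, 2-aligned)
12..36  src  (24B, 2-aligned)
36..37  ttl  (1B, 1-aligned)
37..38  checksum  (1B, 1-aligned)
38..39  flags  (1B, 1-aligned)
39..40  -- padding (1B)
40..44  length  (4B, 2-aligned)
44..53  window  (9B, 1-aligned)
53..54  -- tail padding (1B)
sizeof = 54, alignof = 2

54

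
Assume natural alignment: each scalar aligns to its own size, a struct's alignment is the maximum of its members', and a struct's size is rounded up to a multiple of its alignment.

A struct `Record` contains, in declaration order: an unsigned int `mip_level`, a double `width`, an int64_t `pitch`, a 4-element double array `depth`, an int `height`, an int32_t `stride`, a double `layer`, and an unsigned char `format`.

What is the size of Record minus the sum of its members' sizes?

11

@0: mip_level [4B, align 4] → 4
+4 pad (align 8)
@8: width [8B, align 8] → 16
@16: pitch [8B, align 8] → 24
@24: depth [32B, align 8] → 56
@56: height [4B, align 4] → 60
@60: stride [4B, align 4] → 64
@64: layer [8B, align 8] → 72
@72: format [1B, align 1] → 73
+7 tail pad (align 8)
size 80, align 8
data bytes 69, size 80 → padding 11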